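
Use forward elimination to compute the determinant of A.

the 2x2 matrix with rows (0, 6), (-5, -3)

Forward elimination:
R1 <-> R2   (pivot in column 1 was zero)
[ -5  -3 ]
[  0   6 ]
Upper-triangular form:
[ -5  -3 ]
[  0   6 ]
det(A) = (-1)^1 * (-5) * (6) = 30  (1 row swap -> sign -1)

det(A) = 30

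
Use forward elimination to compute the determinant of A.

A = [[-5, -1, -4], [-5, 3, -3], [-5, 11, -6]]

det(A) = 100

Forward elimination:
R2 <- R2 - (1)*R1:  [ 0  4  1 ]
R3 <- R3 - (1)*R1:  [  0  12  -2 ]
R3 <- R3 - (3)*R2:  [  0   0  -5 ]
Upper-triangular form:
[ -5  -1  -4 ]
[  0   4   1 ]
[  0   0  -5 ]
det(A) = (-1)^0 * (-5) * (4) * (-5) = 100  (0 row swaps -> sign +1)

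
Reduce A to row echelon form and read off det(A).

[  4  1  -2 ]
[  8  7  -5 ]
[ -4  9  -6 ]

det(A) = -120

Forward elimination:
R2 <- R2 - (2)*R1:  [  0   5  -1 ]
R3 <- R3 - (-1)*R1:  [  0  10  -8 ]
R3 <- R3 - (2)*R2:  [  0   0  -6 ]
Upper-triangular form:
[ 4  1  -2 ]
[ 0  5  -1 ]
[ 0  0  -6 ]
det(A) = (-1)^0 * (4) * (5) * (-6) = -120  (0 row swaps -> sign +1)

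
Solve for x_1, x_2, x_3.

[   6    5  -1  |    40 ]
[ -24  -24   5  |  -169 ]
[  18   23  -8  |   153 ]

Forward elimination on [A|b]:
R2 <- R2 - (-4)*R1:  [  0  -4   1  -9 ]
R3 <- R3 - (3)*R1:  [  0   8  -5  33 ]
R3 <- R3 - (-2)*R2:  [  0   0  -3  15 ]
Row echelon form:
[ 6   5  -1  |  40 ]
[ 0  -4   1  |  -9 ]
[ 0   0  -3  |  15 ]
Back-substitution:
x_3 = (15) / -3 = -5
x_2 = (-9 - (1)*(-5)) / -4 = 1
x_1 = (40 - (5)*(1) - (-1)*(-5)) / 6 = 5

(5, 1, -5)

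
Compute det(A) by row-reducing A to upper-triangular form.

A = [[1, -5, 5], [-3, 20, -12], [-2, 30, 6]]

det(A) = 20

Forward elimination:
R2 <- R2 - (-3)*R1:  [ 0  5  3 ]
R3 <- R3 - (-2)*R1:  [  0  20  16 ]
R3 <- R3 - (4)*R2:  [ 0  0  4 ]
Upper-triangular form:
[ 1  -5  5 ]
[ 0   5  3 ]
[ 0   0  4 ]
det(A) = (-1)^0 * (1) * (5) * (4) = 20  (0 row swaps -> sign +1)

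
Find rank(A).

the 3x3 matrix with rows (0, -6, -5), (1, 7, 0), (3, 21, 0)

Row reduction:
R1 <-> R2   (pivot in column 1 was zero)
[ 1   7   0 ]
[ 0  -6  -5 ]
[ 3  21   0 ]
R3 <- R3 - (3)*R1:  [ 0  0  0 ]
Row echelon form:
[ 1   7   0 ]
[ 0  -6  -5 ]
[ 0   0   0 ]
Nonzero rows / pivot columns: 2

rank(A) = 2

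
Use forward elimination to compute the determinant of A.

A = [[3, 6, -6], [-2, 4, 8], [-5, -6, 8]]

det(A) = -96

Forward elimination:
R2 <- R2 - (-2/3)*R1:  [ 0  8  4 ]
R3 <- R3 - (-5/3)*R1:  [  0   4  -2 ]
R3 <- R3 - (1/2)*R2:  [  0   0  -4 ]
Upper-triangular form:
[ 3  6  -6 ]
[ 0  8   4 ]
[ 0  0  -4 ]
det(A) = (-1)^0 * (3) * (8) * (-4) = -96  (0 row swaps -> sign +1)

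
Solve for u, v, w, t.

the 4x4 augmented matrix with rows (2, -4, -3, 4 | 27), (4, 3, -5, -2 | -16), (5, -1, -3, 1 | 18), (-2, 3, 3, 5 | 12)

Forward elimination on [A|b]:
R2 <- R2 - (2)*R1:  [   0   11    1  -10  -70 ]
R3 <- R3 - (5/2)*R1:  [     0      9    9/2     -9  -99/2 ]
R4 <- R4 - (-1)*R1:  [  0  -1   0   9  39 ]
R3 <- R3 - (9/11)*R2:  [      0       0   81/22   -9/11  171/22 ]
R4 <- R4 - (-1/11)*R2:  [      0       0    1/11   89/11  359/11 ]
R4 <- R4 - (2/81)*R3:  [     0      0      0   73/9  292/9 ]
Row echelon form:
[ 2  -4     -3      4  |      27 ]
[ 0  11      1    -10  |     -70 ]
[ 0   0  81/22  -9/11  |  171/22 ]
[ 0   0      0   73/9  |   292/9 ]
Back-substitution:
t = (292/9) / (73/9) = 4
w = (171/22 - (-9/11)*(4)) / (81/22) = 3
v = (-70 - (1)*(3) - (-10)*(4)) / 11 = -3
u = (27 - (-4)*(-3) - (-3)*(3) - (4)*(4)) / 2 = 4

(4, -3, 3, 4)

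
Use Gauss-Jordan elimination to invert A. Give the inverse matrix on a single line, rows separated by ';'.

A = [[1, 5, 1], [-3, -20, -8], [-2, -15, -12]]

Gauss-Jordan on [A | I]:
R2 <- R2 - (-3)*R1:  [  0  -5  -5  |   3   1   0 ]
R3 <- R3 - (-2)*R1:  [   0   -5  -10  |    2    0    1 ]
R2 <- (1/-5)*R2:  [    0     1     1  |  -3/5  -1/5     0 ]
R1 <- R1 - (5)*R2:  [  1   0  -4  |   4   1   0 ]
R3 <- R3 - (-5)*R2:  [  0   0  -5  |  -1  -1   1 ]
R3 <- (1/-5)*R3:  [    0     0     1  |   1/5   1/5  -1/5 ]
R1 <- R1 - (-4)*R3:  [    1     0     0  |  24/5   9/5  -4/5 ]
R2 <- R2 - (1)*R3:  [    0     1     0  |  -4/5  -2/5   1/5 ]
Right block of [I | A^{-1}] is the inverse:
[ 24/5   9/5  -4/5 ]
[ -4/5  -2/5   1/5 ]
[  1/5   1/5  -1/5 ]

inverse = [24/5 9/5 -4/5; -4/5 -2/5 1/5; 1/5 1/5 -1/5]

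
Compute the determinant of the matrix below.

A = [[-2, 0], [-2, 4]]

det(A) = -8

Forward elimination:
R2 <- R2 - (1)*R1:  [ 0  4 ]
Upper-triangular form:
[ -2  0 ]
[  0  4 ]
det(A) = (-1)^0 * (-2) * (4) = -8  (0 row swaps -> sign +1)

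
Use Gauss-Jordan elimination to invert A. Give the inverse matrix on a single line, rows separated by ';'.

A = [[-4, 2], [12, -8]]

inverse = [-1 -1/4; -3/2 -1/2]

Gauss-Jordan on [A | I]:
R1 <- (1/-4)*R1:  [    1  -1/2  |  -1/4     0 ]
R2 <- R2 - (12)*R1:  [  0  -2  |   3   1 ]
R2 <- (1/-2)*R2:  [    0     1  |  -3/2  -1/2 ]
R1 <- R1 - (-1/2)*R2:  [    1     0  |    -1  -1/4 ]
Right block of [I | A^{-1}] is the inverse:
[   -1  -1/4 ]
[ -3/2  -1/2 ]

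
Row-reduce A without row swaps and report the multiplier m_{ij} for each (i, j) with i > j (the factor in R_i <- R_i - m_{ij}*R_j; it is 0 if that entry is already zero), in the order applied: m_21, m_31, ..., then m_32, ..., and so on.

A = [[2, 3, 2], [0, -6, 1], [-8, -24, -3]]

Forward elimination:
R2: entry in column 1 is already 0 -> m_{21} = 0 (no row operation needed)
R3 <- R3 - (-4)*R1:  [   0  -12    5 ]
R3 <- R3 - (2)*R2:  [ 0  0  3 ]
Multipliers (in order of application): m_{21} = 0, m_{31} = -4, m_{32} = 2

multipliers: 0, -4, 2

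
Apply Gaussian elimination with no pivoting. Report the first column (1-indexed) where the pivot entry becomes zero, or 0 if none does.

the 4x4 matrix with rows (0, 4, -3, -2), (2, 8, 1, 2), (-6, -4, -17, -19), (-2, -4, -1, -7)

Naive forward elimination:
Pivot entry (1,1) is zero but row 2 has 2 in column 1 -> naive elimination stops; a row interchange (e.g. R1 <-> R2) would be required here.

first zero-pivot column = 1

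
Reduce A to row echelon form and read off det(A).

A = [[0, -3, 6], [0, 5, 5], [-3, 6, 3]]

Forward elimination:
R1 <-> R3   (pivot in column 1 was zero)
[ -3   6  3 ]
[  0   5  5 ]
[  0  -3  6 ]
R3 <- R3 - (-3/5)*R2:  [ 0  0  9 ]
Upper-triangular form:
[ -3  6  3 ]
[  0  5  5 ]
[  0  0  9 ]
det(A) = (-1)^1 * (-3) * (5) * (9) = 135  (1 row swap -> sign -1)

det(A) = 135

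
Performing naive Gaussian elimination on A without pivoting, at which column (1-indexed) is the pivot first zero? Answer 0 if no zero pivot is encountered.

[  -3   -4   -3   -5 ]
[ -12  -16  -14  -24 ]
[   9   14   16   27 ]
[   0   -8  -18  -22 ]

Naive forward elimination:
R2 <- R2 - (4)*R1:  [  0   0  -2  -4 ]
R3 <- R3 - (-3)*R1:  [  0   2   7  12 ]
Matrix at this point:
[ -3  -4   -3   -5 ]
[  0   0   -2   -4 ]
[  0   2    7   12 ]
[  0  -8  -18  -22 ]
Pivot entry (2,2) is zero but row 3 has 2 in column 2 -> naive elimination stops; a row interchange (e.g. R2 <-> R3) would be required here.

first zero-pivot column = 2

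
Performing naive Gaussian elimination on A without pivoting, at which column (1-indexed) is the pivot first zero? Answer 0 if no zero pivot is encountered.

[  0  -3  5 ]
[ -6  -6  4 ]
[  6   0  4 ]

Naive forward elimination:
Pivot entry (1,1) is zero but row 2 has -6 in column 1 -> naive elimination stops; a row interchange (e.g. R1 <-> R2) would be required here.

first zero-pivot column = 1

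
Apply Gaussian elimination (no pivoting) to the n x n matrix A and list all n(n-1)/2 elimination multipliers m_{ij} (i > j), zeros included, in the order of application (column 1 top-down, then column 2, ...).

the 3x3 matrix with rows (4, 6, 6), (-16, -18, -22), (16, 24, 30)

Forward elimination:
R2 <- R2 - (-4)*R1:  [ 0  6  2 ]
R3 <- R3 - (4)*R1:  [ 0  0  6 ]
R3: entry in column 2 is already 0 -> m_{32} = 0 (no row operation needed)
Multipliers (in order of application): m_{21} = -4, m_{31} = 4, m_{32} = 0

multipliers: -4, 4, 0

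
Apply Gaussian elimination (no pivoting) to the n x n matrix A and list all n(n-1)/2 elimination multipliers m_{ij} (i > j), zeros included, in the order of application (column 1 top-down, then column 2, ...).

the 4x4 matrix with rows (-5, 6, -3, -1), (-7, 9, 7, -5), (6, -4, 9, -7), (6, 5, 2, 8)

Forward elimination:
R2 <- R2 - (7/5)*R1:  [     0    3/5   56/5  -18/5 ]
R3 <- R3 - (-6/5)*R1:  [     0   16/5   27/5  -41/5 ]
R4 <- R4 - (-6/5)*R1:  [    0  61/5  -8/5  34/5 ]
R3 <- R3 - (16/3)*R2:  [      0       0  -163/3      11 ]
R4 <- R4 - (61/3)*R2:  [      0       0  -688/3      80 ]
R4 <- R4 - (688/163)*R3:  [        0         0         0  5472/163 ]
Multipliers (in order of application): m_{21} = 7/5, m_{31} = -6/5, m_{41} = -6/5, m_{32} = 16/3, m_{42} = 61/3, m_{43} = 688/163

multipliers: 7/5, -6/5, -6/5, 16/3, 61/3, 688/163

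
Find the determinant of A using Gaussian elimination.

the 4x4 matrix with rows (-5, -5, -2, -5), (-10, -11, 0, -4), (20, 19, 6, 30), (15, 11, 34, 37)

Forward elimination:
R2 <- R2 - (2)*R1:  [  0  -1   4   6 ]
R3 <- R3 - (-4)*R1:  [  0  -1  -2  10 ]
R4 <- R4 - (-3)*R1:  [  0  -4  28  22 ]
R3 <- R3 - (1)*R2:  [  0   0  -6   4 ]
R4 <- R4 - (4)*R2:  [  0   0  12  -2 ]
R4 <- R4 - (-2)*R3:  [ 0  0  0  6 ]
Upper-triangular form:
[ -5  -5  -2  -5 ]
[  0  -1   4   6 ]
[  0   0  -6   4 ]
[  0   0   0   6 ]
det(A) = (-1)^0 * (-5) * (-1) * (-6) * (6) = -180  (0 row swaps -> sign +1)

det(A) = -180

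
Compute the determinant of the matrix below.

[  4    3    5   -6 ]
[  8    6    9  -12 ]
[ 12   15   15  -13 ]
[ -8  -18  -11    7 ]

det(A) = 120

Forward elimination:
R2 <- R2 - (2)*R1:  [  0   0  -1   0 ]
R3 <- R3 - (3)*R1:  [ 0  6  0  5 ]
R4 <- R4 - (-2)*R1:  [   0  -12   -1   -5 ]
R2 <-> R3   (pivot in column 2 was zero)
[ 4    3   5  -6 ]
[ 0    6   0   5 ]
[ 0    0  -1   0 ]
[ 0  -12  -1  -5 ]
R4 <- R4 - (-2)*R2:  [  0   0  -1   5 ]
R4 <- R4 - (1)*R3:  [ 0  0  0  5 ]
Upper-triangular form:
[ 4  3   5  -6 ]
[ 0  6   0   5 ]
[ 0  0  -1   0 ]
[ 0  0   0   5 ]
det(A) = (-1)^1 * (4) * (6) * (-1) * (5) = 120  (1 row swap -> sign -1)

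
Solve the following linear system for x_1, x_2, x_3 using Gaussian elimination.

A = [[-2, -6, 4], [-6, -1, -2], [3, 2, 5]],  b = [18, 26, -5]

(-5, 0, 2)

Forward elimination on [A|b]:
R2 <- R2 - (3)*R1:  [   0   17  -14  -28 ]
R3 <- R3 - (-3/2)*R1:  [  0  -7  11  22 ]
R3 <- R3 - (-7/17)*R2:  [      0       0   89/17  178/17 ]
Row echelon form:
[ -2  -6      4  |      18 ]
[  0  17    -14  |     -28 ]
[  0   0  89/17  |  178/17 ]
Back-substitution:
x_3 = (178/17) / (89/17) = 2
x_2 = (-28 - (-14)*(2)) / 17 = 0
x_1 = (18 - (-6)*(0) - (4)*(2)) / -2 = -5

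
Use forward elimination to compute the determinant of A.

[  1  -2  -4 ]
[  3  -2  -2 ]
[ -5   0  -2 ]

det(A) = 12

Forward elimination:
R2 <- R2 - (3)*R1:  [  0   4  10 ]
R3 <- R3 - (-5)*R1:  [   0  -10  -22 ]
R3 <- R3 - (-5/2)*R2:  [ 0  0  3 ]
Upper-triangular form:
[ 1  -2  -4 ]
[ 0   4  10 ]
[ 0   0   3 ]
det(A) = (-1)^0 * (1) * (4) * (3) = 12  (0 row swaps -> sign +1)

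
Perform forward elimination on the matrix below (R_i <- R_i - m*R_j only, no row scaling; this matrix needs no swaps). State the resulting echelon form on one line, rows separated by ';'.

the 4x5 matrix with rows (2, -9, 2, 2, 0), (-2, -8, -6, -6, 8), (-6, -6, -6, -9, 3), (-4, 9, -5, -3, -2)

REF = [2 -9 2 2 0; 0 -17 -4 -4 8; 0 0 132/17 81/17 -213/17; 0 0 0 107/44 -195/44]

Forward elimination:
R2 <- R2 - (-1)*R1:  [   0  -17   -4   -4    8 ]
R3 <- R3 - (-3)*R1:  [   0  -33    0   -3    3 ]
R4 <- R4 - (-2)*R1:  [  0  -9  -1   1  -2 ]
R3 <- R3 - (33/17)*R2:  [       0        0   132/17    81/17  -213/17 ]
R4 <- R4 - (9/17)*R2:  [       0        0    19/17    53/17  -106/17 ]
R4 <- R4 - (19/132)*R3:  [       0        0        0   107/44  -195/44 ]
Row echelon form:
[ 2   -9       2       2        0 ]
[ 0  -17      -4      -4        8 ]
[ 0    0  132/17   81/17  -213/17 ]
[ 0    0       0  107/44  -195/44 ]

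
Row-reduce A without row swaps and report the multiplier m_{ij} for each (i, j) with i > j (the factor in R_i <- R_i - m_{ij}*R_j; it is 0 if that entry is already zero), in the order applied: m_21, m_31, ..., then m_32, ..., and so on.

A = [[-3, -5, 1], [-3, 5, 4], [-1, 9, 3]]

Forward elimination:
R2 <- R2 - (1)*R1:  [  0  10   3 ]
R3 <- R3 - (1/3)*R1:  [    0  32/3   8/3 ]
R3 <- R3 - (16/15)*R2:  [     0      0  -8/15 ]
Multipliers (in order of application): m_{21} = 1, m_{31} = 1/3, m_{32} = 16/15

multipliers: 1, 1/3, 16/15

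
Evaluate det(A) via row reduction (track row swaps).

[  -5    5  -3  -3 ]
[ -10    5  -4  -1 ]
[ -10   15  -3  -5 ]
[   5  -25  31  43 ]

Forward elimination:
R2 <- R2 - (2)*R1:  [  0  -5   2   5 ]
R3 <- R3 - (2)*R1:  [ 0  5  3  1 ]
R4 <- R4 - (-1)*R1:  [   0  -20   28   40 ]
R3 <- R3 - (-1)*R2:  [ 0  0  5  6 ]
R4 <- R4 - (4)*R2:  [  0   0  20  20 ]
R4 <- R4 - (4)*R3:  [  0   0   0  -4 ]
Upper-triangular form:
[ -5   5  -3  -3 ]
[  0  -5   2   5 ]
[  0   0   5   6 ]
[  0   0   0  -4 ]
det(A) = (-1)^0 * (-5) * (-5) * (5) * (-4) = -500  (0 row swaps -> sign +1)

det(A) = -500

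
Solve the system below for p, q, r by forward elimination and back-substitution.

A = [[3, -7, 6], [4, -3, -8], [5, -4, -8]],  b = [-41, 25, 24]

(4, 5, -3)

Forward elimination on [A|b]:
R2 <- R2 - (4/3)*R1:  [     0   19/3    -16  239/3 ]
R3 <- R3 - (5/3)*R1:  [     0   23/3    -18  277/3 ]
R3 <- R3 - (23/19)*R2:  [      0       0   26/19  -78/19 ]
Row echelon form:
[ 3    -7      6  |     -41 ]
[ 0  19/3    -16  |   239/3 ]
[ 0     0  26/19  |  -78/19 ]
Back-substitution:
r = (-78/19) / (26/19) = -3
q = (239/3 - (-16)*(-3)) / (19/3) = 5
p = (-41 - (-7)*(5) - (6)*(-3)) / 3 = 4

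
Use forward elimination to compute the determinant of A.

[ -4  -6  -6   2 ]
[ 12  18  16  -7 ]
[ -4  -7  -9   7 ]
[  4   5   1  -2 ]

Forward elimination:
R2 <- R2 - (-3)*R1:  [  0   0  -2  -1 ]
R3 <- R3 - (1)*R1:  [  0  -1  -3   5 ]
R4 <- R4 - (-1)*R1:  [  0  -1  -5   0 ]
R2 <-> R3   (pivot in column 2 was zero)
[ -4  -6  -6   2 ]
[  0  -1  -3   5 ]
[  0   0  -2  -1 ]
[  0  -1  -5   0 ]
R4 <- R4 - (1)*R2:  [  0   0  -2  -5 ]
R4 <- R4 - (1)*R3:  [  0   0   0  -4 ]
Upper-triangular form:
[ -4  -6  -6   2 ]
[  0  -1  -3   5 ]
[  0   0  -2  -1 ]
[  0   0   0  -4 ]
det(A) = (-1)^1 * (-4) * (-1) * (-2) * (-4) = -32  (1 row swap -> sign -1)

det(A) = -32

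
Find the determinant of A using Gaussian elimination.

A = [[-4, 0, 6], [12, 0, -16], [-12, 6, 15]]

Forward elimination:
R2 <- R2 - (-3)*R1:  [ 0  0  2 ]
R3 <- R3 - (3)*R1:  [  0   6  -3 ]
R2 <-> R3   (pivot in column 2 was zero)
[ -4  0   6 ]
[  0  6  -3 ]
[  0  0   2 ]
Upper-triangular form:
[ -4  0   6 ]
[  0  6  -3 ]
[  0  0   2 ]
det(A) = (-1)^1 * (-4) * (6) * (2) = 48  (1 row swap -> sign -1)

det(A) = 48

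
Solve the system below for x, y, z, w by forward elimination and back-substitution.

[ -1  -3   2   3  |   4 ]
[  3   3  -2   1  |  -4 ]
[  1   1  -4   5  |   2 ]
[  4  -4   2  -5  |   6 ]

Forward elimination on [A|b]:
R2 <- R2 - (-3)*R1:  [  0  -6   4  10   8 ]
R3 <- R3 - (-1)*R1:  [  0  -2  -2   8   6 ]
R4 <- R4 - (-4)*R1:  [   0  -16   10    7   22 ]
R3 <- R3 - (1/3)*R2:  [     0      0  -10/3   14/3   10/3 ]
R4 <- R4 - (8/3)*R2:  [     0      0   -2/3  -59/3    2/3 ]
R4 <- R4 - (1/5)*R3:  [      0       0       0  -103/5       0 ]
Row echelon form:
[ -1  -3      2       3  |     4 ]
[  0  -6      4      10  |     8 ]
[  0   0  -10/3    14/3  |  10/3 ]
[  0   0      0  -103/5  |     0 ]
Back-substitution:
w = (0) / (-103/5) = 0
z = (10/3 - (14/3)*(0)) / (-10/3) = -1
y = (8 - (4)*(-1) - (10)*(0)) / -6 = -2
x = (4 - (-3)*(-2) - (2)*(-1) - (3)*(0)) / -1 = 0

(0, -2, -1, 0)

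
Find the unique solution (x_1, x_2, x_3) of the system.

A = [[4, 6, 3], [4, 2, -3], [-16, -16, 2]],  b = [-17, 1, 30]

(1, -3, -1)

Forward elimination on [A|b]:
R2 <- R2 - (1)*R1:  [  0  -4  -6  18 ]
R3 <- R3 - (-4)*R1:  [   0    8   14  -38 ]
R3 <- R3 - (-2)*R2:  [  0   0   2  -2 ]
Row echelon form:
[ 4   6   3  |  -17 ]
[ 0  -4  -6  |   18 ]
[ 0   0   2  |   -2 ]
Back-substitution:
x_3 = (-2) / 2 = -1
x_2 = (18 - (-6)*(-1)) / -4 = -3
x_1 = (-17 - (6)*(-3) - (3)*(-1)) / 4 = 1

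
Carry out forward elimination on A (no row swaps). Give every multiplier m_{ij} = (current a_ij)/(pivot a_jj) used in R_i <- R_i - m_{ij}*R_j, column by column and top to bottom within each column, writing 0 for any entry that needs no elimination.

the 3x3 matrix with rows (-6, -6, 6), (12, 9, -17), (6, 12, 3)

multipliers: -2, -1, -2

Forward elimination:
R2 <- R2 - (-2)*R1:  [  0  -3  -5 ]
R3 <- R3 - (-1)*R1:  [ 0  6  9 ]
R3 <- R3 - (-2)*R2:  [  0   0  -1 ]
Multipliers (in order of application): m_{21} = -2, m_{31} = -1, m_{32} = -2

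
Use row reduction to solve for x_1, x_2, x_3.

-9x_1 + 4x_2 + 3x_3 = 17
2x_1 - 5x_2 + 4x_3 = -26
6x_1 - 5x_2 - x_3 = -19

Forward elimination on [A|b]:
R2 <- R2 - (-2/9)*R1:  [      0   -37/9    14/3  -200/9 ]
R3 <- R3 - (-2/3)*R1:  [     0   -7/3      1  -23/3 ]
R3 <- R3 - (21/37)*R2:  [      0       0  -61/37  183/37 ]
Row echelon form:
[ -9      4       3  |      17 ]
[  0  -37/9    14/3  |  -200/9 ]
[  0      0  -61/37  |  183/37 ]
Back-substitution:
x_3 = (183/37) / (-61/37) = -3
x_2 = (-200/9 - (14/3)*(-3)) / (-37/9) = 2
x_1 = (17 - (4)*(2) - (3)*(-3)) / -9 = -2

(-2, 2, -3)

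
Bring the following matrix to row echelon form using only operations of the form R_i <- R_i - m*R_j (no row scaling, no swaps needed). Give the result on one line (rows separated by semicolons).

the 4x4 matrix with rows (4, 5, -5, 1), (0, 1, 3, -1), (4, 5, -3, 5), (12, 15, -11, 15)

REF = [4 5 -5 1; 0 1 3 -1; 0 0 2 4; 0 0 0 4]

Forward elimination:
R3 <- R3 - (1)*R1:  [ 0  0  2  4 ]
R4 <- R4 - (3)*R1:  [  0   0   4  12 ]
R4 <- R4 - (2)*R3:  [ 0  0  0  4 ]
Row echelon form:
[ 4  5  -5   1 ]
[ 0  1   3  -1 ]
[ 0  0   2   4 ]
[ 0  0   0   4 ]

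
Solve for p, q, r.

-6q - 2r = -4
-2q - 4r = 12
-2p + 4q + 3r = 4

Forward elimination on [A|b]:
R1 <-> R3   (pivot in column 1 was zero)
[ -2   4   3   4 ]
[  0  -2  -4  12 ]
[  0  -6  -2  -4 ]
R3 <- R3 - (3)*R2:  [   0    0   10  -40 ]
Row echelon form:
[ -2   4   3  |    4 ]
[  0  -2  -4  |   12 ]
[  0   0  10  |  -40 ]
Back-substitution:
r = (-40) / 10 = -4
q = (12 - (-4)*(-4)) / -2 = 2
p = (4 - (4)*(2) - (3)*(-4)) / -2 = -4

(-4, 2, -4)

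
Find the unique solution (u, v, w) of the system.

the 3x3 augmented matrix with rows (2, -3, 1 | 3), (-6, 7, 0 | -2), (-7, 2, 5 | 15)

Forward elimination on [A|b]:
R2 <- R2 - (-3)*R1:  [  0  -2   3   7 ]
R3 <- R3 - (-7/2)*R1:  [     0  -17/2   17/2   51/2 ]
R3 <- R3 - (17/4)*R2:  [     0      0  -17/4  -17/4 ]
Row echelon form:
[ 2  -3      1  |      3 ]
[ 0  -2      3  |      7 ]
[ 0   0  -17/4  |  -17/4 ]
Back-substitution:
w = (-17/4) / (-17/4) = 1
v = (7 - (3)*(1)) / -2 = -2
u = (3 - (-3)*(-2) - (1)*(1)) / 2 = -2

(-2, -2, 1)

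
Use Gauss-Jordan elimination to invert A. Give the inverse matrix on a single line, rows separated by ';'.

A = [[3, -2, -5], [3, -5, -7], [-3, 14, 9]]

Gauss-Jordan on [A | I]:
R1 <- (1/3)*R1:  [    1  -2/3  -5/3  |   1/3     0     0 ]
R2 <- R2 - (3)*R1:  [  0  -3  -2  |  -1   1   0 ]
R3 <- R3 - (-3)*R1:  [  0  12   4  |   1   0   1 ]
R2 <- (1/-3)*R2:  [    0     1   2/3  |   1/3  -1/3     0 ]
R1 <- R1 - (-2/3)*R2:  [     1      0  -11/9  |    5/9   -2/9      0 ]
R3 <- R3 - (12)*R2:  [  0   0  -4  |  -3   4   1 ]
R3 <- (1/-4)*R3:  [    0     0     1  |   3/4    -1  -1/4 ]
R1 <- R1 - (-11/9)*R3:  [      1       0       0  |   53/36   -13/9  -11/36 ]
R2 <- R2 - (2/3)*R3:  [    0     1     0  |  -1/6   1/3   1/6 ]
Right block of [I | A^{-1}] is the inverse:
[ 53/36  -13/9  -11/36 ]
[  -1/6    1/3     1/6 ]
[   3/4     -1    -1/4 ]

inverse = [53/36 -13/9 -11/36; -1/6 1/3 1/6; 3/4 -1 -1/4]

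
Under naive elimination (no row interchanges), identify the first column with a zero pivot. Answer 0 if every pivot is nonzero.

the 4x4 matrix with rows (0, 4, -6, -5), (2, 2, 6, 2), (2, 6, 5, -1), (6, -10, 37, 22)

Naive forward elimination:
Pivot entry (1,1) is zero but row 2 has 2 in column 1 -> naive elimination stops; a row interchange (e.g. R1 <-> R2) would be required here.

first zero-pivot column = 1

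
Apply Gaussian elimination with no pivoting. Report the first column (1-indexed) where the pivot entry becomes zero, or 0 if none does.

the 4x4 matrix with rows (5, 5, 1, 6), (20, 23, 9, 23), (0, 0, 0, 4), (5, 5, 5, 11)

Naive forward elimination:
R2 <- R2 - (4)*R1:  [  0   3   5  -1 ]
R4 <- R4 - (1)*R1:  [ 0  0  4  5 ]
Matrix at this point:
[ 5  5  1   6 ]
[ 0  3  5  -1 ]
[ 0  0  0   4 ]
[ 0  0  4   5 ]
Pivot entry (3,3) is zero but row 4 has 4 in column 3 -> naive elimination stops; a row interchange (e.g. R3 <-> R4) would be required here.

first zero-pivot column = 3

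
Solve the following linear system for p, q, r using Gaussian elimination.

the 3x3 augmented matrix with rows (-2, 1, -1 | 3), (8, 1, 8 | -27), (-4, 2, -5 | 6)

(-3, -3, 0)

Forward elimination on [A|b]:
R2 <- R2 - (-4)*R1:  [   0    5    4  -15 ]
R3 <- R3 - (2)*R1:  [  0   0  -3   0 ]
Row echelon form:
[ -2  1  -1  |    3 ]
[  0  5   4  |  -15 ]
[  0  0  -3  |    0 ]
Back-substitution:
r = (0) / -3 = 0
q = (-15 - (4)*(0)) / 5 = -3
p = (3 - (1)*(-3) - (-1)*(0)) / -2 = -3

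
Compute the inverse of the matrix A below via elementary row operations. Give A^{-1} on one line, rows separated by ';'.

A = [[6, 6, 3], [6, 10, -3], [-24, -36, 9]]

inverse = [-1/4 -9/4 -2/3; 1/4 7/4 1/2; 1/3 1 1/3]

Gauss-Jordan on [A | I]:
R1 <- (1/6)*R1:  [   1    1  1/2  |  1/6    0    0 ]
R2 <- R2 - (6)*R1:  [  0   4  -6  |  -1   1   0 ]
R3 <- R3 - (-24)*R1:  [   0  -12   21  |    4    0    1 ]
R2 <- (1/4)*R2:  [    0     1  -3/2  |  -1/4   1/4     0 ]
R1 <- R1 - (1)*R2:  [    1     0     2  |  5/12  -1/4     0 ]
R3 <- R3 - (-12)*R2:  [ 0  0  3  |  1  3  1 ]
R3 <- (1/3)*R3:  [   0    0    1  |  1/3    1  1/3 ]
R1 <- R1 - (2)*R3:  [    1     0     0  |  -1/4  -9/4  -2/3 ]
R2 <- R2 - (-3/2)*R3:  [   0    1    0  |  1/4  7/4  1/2 ]
Right block of [I | A^{-1}] is the inverse:
[ -1/4  -9/4  -2/3 ]
[  1/4   7/4   1/2 ]
[  1/3     1   1/3 ]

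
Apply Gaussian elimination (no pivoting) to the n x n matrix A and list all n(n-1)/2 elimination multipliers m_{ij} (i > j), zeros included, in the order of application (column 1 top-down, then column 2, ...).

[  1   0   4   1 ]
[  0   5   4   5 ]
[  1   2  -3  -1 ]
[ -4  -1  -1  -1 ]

Forward elimination:
R2: entry in column 1 is already 0 -> m_{21} = 0 (no row operation needed)
R3 <- R3 - (1)*R1:  [  0   2  -7  -2 ]
R4 <- R4 - (-4)*R1:  [  0  -1  15   3 ]
R3 <- R3 - (2/5)*R2:  [     0      0  -43/5     -4 ]
R4 <- R4 - (-1/5)*R2:  [    0     0  79/5     4 ]
R4 <- R4 - (-79/43)*R3:  [       0        0        0  -144/43 ]
Multipliers (in order of application): m_{21} = 0, m_{31} = 1, m_{41} = -4, m_{32} = 2/5, m_{42} = -1/5, m_{43} = -79/43

multipliers: 0, 1, -4, 2/5, -1/5, -79/43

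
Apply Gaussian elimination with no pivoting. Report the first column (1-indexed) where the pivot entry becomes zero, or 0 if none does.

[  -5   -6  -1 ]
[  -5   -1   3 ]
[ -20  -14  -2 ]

first zero-pivot column = 0

Naive forward elimination:
R2 <- R2 - (1)*R1:  [ 0  5  4 ]
R3 <- R3 - (4)*R1:  [  0  10   2 ]
R3 <- R3 - (2)*R2:  [  0   0  -6 ]
All pivots nonzero; naive elimination completes without hitting a zero pivot.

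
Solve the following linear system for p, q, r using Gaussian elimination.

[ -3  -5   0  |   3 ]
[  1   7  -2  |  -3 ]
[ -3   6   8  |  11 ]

(-1, 0, 1)

Forward elimination on [A|b]:
R2 <- R2 - (-1/3)*R1:  [    0  16/3    -2    -2 ]
R3 <- R3 - (1)*R1:  [  0  11   8   8 ]
R3 <- R3 - (33/16)*R2:  [    0     0  97/8  97/8 ]
Row echelon form:
[ -3    -5     0  |     3 ]
[  0  16/3    -2  |    -2 ]
[  0     0  97/8  |  97/8 ]
Back-substitution:
r = (97/8) / (97/8) = 1
q = (-2 - (-2)*(1)) / (16/3) = 0
p = (3 - (-5)*(0)) / -3 = -1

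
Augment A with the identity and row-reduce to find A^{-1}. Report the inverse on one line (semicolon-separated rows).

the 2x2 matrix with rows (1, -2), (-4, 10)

Gauss-Jordan on [A | I]:
R2 <- R2 - (-4)*R1:  [ 0  2  |  4  1 ]
R2 <- (1/2)*R2:  [   0    1  |    2  1/2 ]
R1 <- R1 - (-2)*R2:  [ 1  0  |  5  1 ]
Right block of [I | A^{-1}] is the inverse:
[ 5    1 ]
[ 2  1/2 ]

inverse = [5 1; 2 1/2]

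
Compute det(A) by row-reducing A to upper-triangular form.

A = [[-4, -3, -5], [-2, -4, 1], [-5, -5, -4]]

Forward elimination:
R2 <- R2 - (1/2)*R1:  [    0  -5/2   7/2 ]
R3 <- R3 - (5/4)*R1:  [    0  -5/4   9/4 ]
R3 <- R3 - (1/2)*R2:  [   0    0  1/2 ]
Upper-triangular form:
[ -4    -3   -5 ]
[  0  -5/2  7/2 ]
[  0     0  1/2 ]
det(A) = (-1)^0 * (-4) * (-5/2) * (1/2) = 5  (0 row swaps -> sign +1)

det(A) = 5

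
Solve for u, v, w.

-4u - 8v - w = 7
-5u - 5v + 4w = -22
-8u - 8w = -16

(5, -3, -3)

Forward elimination on [A|b]:
R2 <- R2 - (5/4)*R1:  [      0       5    21/4  -123/4 ]
R3 <- R3 - (2)*R1:  [   0   16   -6  -30 ]
R3 <- R3 - (16/5)*R2:  [      0       0  -114/5   342/5 ]
Row echelon form:
[ -4  -8      -1  |       7 ]
[  0   5    21/4  |  -123/4 ]
[  0   0  -114/5  |   342/5 ]
Back-substitution:
w = (342/5) / (-114/5) = -3
v = (-123/4 - (21/4)*(-3)) / 5 = -3
u = (7 - (-8)*(-3) - (-1)*(-3)) / -4 = 5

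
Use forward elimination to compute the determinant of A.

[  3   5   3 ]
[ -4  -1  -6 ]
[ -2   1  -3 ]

det(A) = 9

Forward elimination:
R2 <- R2 - (-4/3)*R1:  [    0  17/3    -2 ]
R3 <- R3 - (-2/3)*R1:  [    0  13/3    -1 ]
R3 <- R3 - (13/17)*R2:  [    0     0  9/17 ]
Upper-triangular form:
[ 3     5     3 ]
[ 0  17/3    -2 ]
[ 0     0  9/17 ]
det(A) = (-1)^0 * (3) * (17/3) * (9/17) = 9  (0 row swaps -> sign +1)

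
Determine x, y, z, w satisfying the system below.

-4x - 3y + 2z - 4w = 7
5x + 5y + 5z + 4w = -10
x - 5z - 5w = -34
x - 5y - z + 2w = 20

(-4, -3, 1, 5)

Forward elimination on [A|b]:
R2 <- R2 - (-5/4)*R1:  [    0   5/4  15/2    -1  -5/4 ]
R3 <- R3 - (-1/4)*R1:  [      0    -3/4    -9/2      -6  -129/4 ]
R4 <- R4 - (-1/4)*R1:  [     0  -23/4   -1/2      1   87/4 ]
R3 <- R3 - (-3/5)*R2:  [     0      0      0  -33/5    -33 ]
R4 <- R4 - (-23/5)*R2:  [     0      0     34  -18/5     16 ]
R3 <-> R4   (pivot in column 3 was zero)
[ -4   -3     2     -4     7 ]
[  0  5/4  15/2     -1  -5/4 ]
[  0    0    34  -18/5    16 ]
[  0    0     0  -33/5   -33 ]
Row echelon form:
[ -4   -3     2     -4  |     7 ]
[  0  5/4  15/2     -1  |  -5/4 ]
[  0    0    34  -18/5  |    16 ]
[  0    0     0  -33/5  |   -33 ]
Back-substitution:
w = (-33) / (-33/5) = 5
z = (16 - (-18/5)*(5)) / 34 = 1
y = (-5/4 - (15/2)*(1) - (-1)*(5)) / (5/4) = -3
x = (7 - (-3)*(-3) - (2)*(1) - (-4)*(5)) / -4 = -4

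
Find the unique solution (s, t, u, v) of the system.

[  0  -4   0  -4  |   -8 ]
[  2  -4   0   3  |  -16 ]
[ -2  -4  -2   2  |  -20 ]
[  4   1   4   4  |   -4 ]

Forward elimination on [A|b]:
R1 <-> R2   (pivot in column 1 was zero)
[  2  -4   0   3  -16 ]
[  0  -4   0  -4   -8 ]
[ -2  -4  -2   2  -20 ]
[  4   1   4   4   -4 ]
R3 <- R3 - (-1)*R1:  [   0   -8   -2    5  -36 ]
R4 <- R4 - (2)*R1:  [  0   9   4  -2  28 ]
R3 <- R3 - (2)*R2:  [   0    0   -2   13  -20 ]
R4 <- R4 - (-9/4)*R2:  [   0    0    4  -11   10 ]
R4 <- R4 - (-2)*R3:  [   0    0    0   15  -30 ]
Row echelon form:
[ 2  -4   0   3  |  -16 ]
[ 0  -4   0  -4  |   -8 ]
[ 0   0  -2  13  |  -20 ]
[ 0   0   0  15  |  -30 ]
Back-substitution:
v = (-30) / 15 = -2
u = (-20 - (13)*(-2)) / -2 = -3
t = (-8 - (-4)*(-2)) / -4 = 4
s = (-16 - (-4)*(4) - (3)*(-2)) / 2 = 3

(3, 4, -3, -2)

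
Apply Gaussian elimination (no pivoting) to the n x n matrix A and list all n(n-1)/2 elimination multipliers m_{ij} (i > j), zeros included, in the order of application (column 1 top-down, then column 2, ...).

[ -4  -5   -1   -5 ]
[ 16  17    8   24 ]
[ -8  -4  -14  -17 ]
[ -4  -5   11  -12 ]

multipliers: -4, 2, 1, -2, 0, -3

Forward elimination:
R2 <- R2 - (-4)*R1:  [  0  -3   4   4 ]
R3 <- R3 - (2)*R1:  [   0    6  -12   -7 ]
R4 <- R4 - (1)*R1:  [  0   0  12  -7 ]
R3 <- R3 - (-2)*R2:  [  0   0  -4   1 ]
R4: entry in column 2 is already 0 -> m_{42} = 0 (no row operation needed)
R4 <- R4 - (-3)*R3:  [  0   0   0  -4 ]
Multipliers (in order of application): m_{21} = -4, m_{31} = 2, m_{41} = 1, m_{32} = -2, m_{42} = 0, m_{43} = -3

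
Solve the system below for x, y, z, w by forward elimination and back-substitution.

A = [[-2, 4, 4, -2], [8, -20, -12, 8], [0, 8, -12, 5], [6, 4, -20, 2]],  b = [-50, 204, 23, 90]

(4, -5, -4, 3)

Forward elimination on [A|b]:
R2 <- R2 - (-4)*R1:  [  0  -4   4   0   4 ]
R4 <- R4 - (-3)*R1:  [   0   16   -8   -4  -60 ]
R3 <- R3 - (-2)*R2:  [  0   0  -4   5  31 ]
R4 <- R4 - (-4)*R2:  [   0    0    8   -4  -44 ]
R4 <- R4 - (-2)*R3:  [  0   0   0   6  18 ]
Row echelon form:
[ -2   4   4  -2  |  -50 ]
[  0  -4   4   0  |    4 ]
[  0   0  -4   5  |   31 ]
[  0   0   0   6  |   18 ]
Back-substitution:
w = (18) / 6 = 3
z = (31 - (5)*(3)) / -4 = -4
y = (4 - (4)*(-4)) / -4 = -5
x = (-50 - (4)*(-5) - (4)*(-4) - (-2)*(3)) / -2 = 4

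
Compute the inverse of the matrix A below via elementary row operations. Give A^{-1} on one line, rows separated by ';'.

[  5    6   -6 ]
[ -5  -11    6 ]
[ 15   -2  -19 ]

Gauss-Jordan on [A | I]:
R1 <- (1/5)*R1:  [    1   6/5  -6/5  |   1/5     0     0 ]
R2 <- R2 - (-5)*R1:  [  0  -5   0  |   1   1   0 ]
R3 <- R3 - (15)*R1:  [   0  -20   -1  |   -3    0    1 ]
R2 <- (1/-5)*R2:  [    0     1     0  |  -1/5  -1/5     0 ]
R1 <- R1 - (6/5)*R2:  [     1      0   -6/5  |  11/25   6/25      0 ]
R3 <- R3 - (-20)*R2:  [  0   0  -1  |  -7  -4   1 ]
R3 <- (1/-1)*R3:  [  0   0   1  |   7   4  -1 ]
R1 <- R1 - (-6/5)*R3:  [      1       0       0  |  221/25  126/25    -6/5 ]
Right block of [I | A^{-1}] is the inverse:
[ 221/25  126/25  -6/5 ]
[   -1/5    -1/5     0 ]
[      7       4    -1 ]

inverse = [221/25 126/25 -6/5; -1/5 -1/5 0; 7 4 -1]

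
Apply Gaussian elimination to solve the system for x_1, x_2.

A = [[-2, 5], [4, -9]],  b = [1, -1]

(2, 1)

Forward elimination on [A|b]:
R2 <- R2 - (-2)*R1:  [ 0  1  1 ]
Row echelon form:
[ -2  5  |  1 ]
[  0  1  |  1 ]
Back-substitution:
x_2 = (1) / 1 = 1
x_1 = (1 - (5)*(1)) / -2 = 2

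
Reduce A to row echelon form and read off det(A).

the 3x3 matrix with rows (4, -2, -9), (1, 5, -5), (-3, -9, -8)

Forward elimination:
R2 <- R2 - (1/4)*R1:  [     0   11/2  -11/4 ]
R3 <- R3 - (-3/4)*R1:  [     0  -21/2  -59/4 ]
R3 <- R3 - (-21/11)*R2:  [   0    0  -20 ]
Upper-triangular form:
[ 4    -2     -9 ]
[ 0  11/2  -11/4 ]
[ 0     0    -20 ]
det(A) = (-1)^0 * (4) * (11/2) * (-20) = -440  (0 row swaps -> sign +1)

det(A) = -440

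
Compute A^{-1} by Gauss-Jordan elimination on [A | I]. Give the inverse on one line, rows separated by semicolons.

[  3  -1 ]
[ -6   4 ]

inverse = [2/3 1/6; 1 1/2]

Gauss-Jordan on [A | I]:
R1 <- (1/3)*R1:  [    1  -1/3  |   1/3     0 ]
R2 <- R2 - (-6)*R1:  [ 0  2  |  2  1 ]
R2 <- (1/2)*R2:  [   0    1  |    1  1/2 ]
R1 <- R1 - (-1/3)*R2:  [   1    0  |  2/3  1/6 ]
Right block of [I | A^{-1}] is the inverse:
[ 2/3  1/6 ]
[   1  1/2 ]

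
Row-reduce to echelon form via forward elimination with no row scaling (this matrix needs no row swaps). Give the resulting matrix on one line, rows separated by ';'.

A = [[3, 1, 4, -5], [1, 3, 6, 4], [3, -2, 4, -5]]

Forward elimination:
R2 <- R2 - (1/3)*R1:  [    0   8/3  14/3  17/3 ]
R3 <- R3 - (1)*R1:  [  0  -3   0   0 ]
R3 <- R3 - (-9/8)*R2:  [    0     0  21/4  51/8 ]
Row echelon form:
[ 3    1     4    -5 ]
[ 0  8/3  14/3  17/3 ]
[ 0    0  21/4  51/8 ]

REF = [3 1 4 -5; 0 8/3 14/3 17/3; 0 0 21/4 51/8]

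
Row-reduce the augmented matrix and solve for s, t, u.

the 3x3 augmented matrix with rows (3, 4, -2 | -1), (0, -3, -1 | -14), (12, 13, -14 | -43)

Forward elimination on [A|b]:
R3 <- R3 - (4)*R1:  [   0   -3   -6  -39 ]
R3 <- R3 - (1)*R2:  [   0    0   -5  -25 ]
Row echelon form:
[ 3   4  -2  |   -1 ]
[ 0  -3  -1  |  -14 ]
[ 0   0  -5  |  -25 ]
Back-substitution:
u = (-25) / -5 = 5
t = (-14 - (-1)*(5)) / -3 = 3
s = (-1 - (4)*(3) - (-2)*(5)) / 3 = -1

(-1, 3, 5)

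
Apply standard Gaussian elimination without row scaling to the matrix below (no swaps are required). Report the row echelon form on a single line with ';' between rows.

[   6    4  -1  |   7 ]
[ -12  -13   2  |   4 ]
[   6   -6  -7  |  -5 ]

Forward elimination:
R2 <- R2 - (-2)*R1:  [  0  -5   0  18 ]
R3 <- R3 - (1)*R1:  [   0  -10   -6  -12 ]
R3 <- R3 - (2)*R2:  [   0    0   -6  -48 ]
Row echelon form:
[ 6   4  -1  |    7 ]
[ 0  -5   0  |   18 ]
[ 0   0  -6  |  -48 ]

REF = [6 4 -1 7; 0 -5 0 18; 0 0 -6 -48]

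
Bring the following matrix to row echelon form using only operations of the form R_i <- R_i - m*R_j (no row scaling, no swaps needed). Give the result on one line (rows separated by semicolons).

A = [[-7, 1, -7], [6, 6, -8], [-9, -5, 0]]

Forward elimination:
R2 <- R2 - (-6/7)*R1:  [    0  48/7   -14 ]
R3 <- R3 - (9/7)*R1:  [     0  -44/7      9 ]
R3 <- R3 - (-11/12)*R2:  [     0      0  -23/6 ]
Row echelon form:
[ -7     1     -7 ]
[  0  48/7    -14 ]
[  0     0  -23/6 ]

REF = [-7 1 -7; 0 48/7 -14; 0 0 -23/6]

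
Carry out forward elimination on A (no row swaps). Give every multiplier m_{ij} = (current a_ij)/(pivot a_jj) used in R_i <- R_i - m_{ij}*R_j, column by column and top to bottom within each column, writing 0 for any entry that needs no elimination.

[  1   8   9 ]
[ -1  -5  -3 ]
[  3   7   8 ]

Forward elimination:
R2 <- R2 - (-1)*R1:  [ 0  3  6 ]
R3 <- R3 - (3)*R1:  [   0  -17  -19 ]
R3 <- R3 - (-17/3)*R2:  [  0   0  15 ]
Multipliers (in order of application): m_{21} = -1, m_{31} = 3, m_{32} = -17/3

multipliers: -1, 3, -17/3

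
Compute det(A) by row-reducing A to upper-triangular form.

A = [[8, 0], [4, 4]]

det(A) = 32

Forward elimination:
R2 <- R2 - (1/2)*R1:  [ 0  4 ]
Upper-triangular form:
[ 8  0 ]
[ 0  4 ]
det(A) = (-1)^0 * (8) * (4) = 32  (0 row swaps -> sign +1)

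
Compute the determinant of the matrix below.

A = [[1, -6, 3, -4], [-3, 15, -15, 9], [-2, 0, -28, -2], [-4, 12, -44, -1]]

Forward elimination:
R2 <- R2 - (-3)*R1:  [  0  -3  -6  -3 ]
R3 <- R3 - (-2)*R1:  [   0  -12  -22  -10 ]
R4 <- R4 - (-4)*R1:  [   0  -12  -32  -17 ]
R3 <- R3 - (4)*R2:  [ 0  0  2  2 ]
R4 <- R4 - (4)*R2:  [  0   0  -8  -5 ]
R4 <- R4 - (-4)*R3:  [ 0  0  0  3 ]
Upper-triangular form:
[ 1  -6   3  -4 ]
[ 0  -3  -6  -3 ]
[ 0   0   2   2 ]
[ 0   0   0   3 ]
det(A) = (-1)^0 * (1) * (-3) * (2) * (3) = -18  (0 row swaps -> sign +1)

det(A) = -18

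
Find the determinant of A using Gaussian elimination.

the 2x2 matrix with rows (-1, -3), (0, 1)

Forward elimination:
Upper-triangular form:
[ -1  -3 ]
[  0   1 ]
det(A) = (-1)^0 * (-1) * (1) = -1  (0 row swaps -> sign +1)

det(A) = -1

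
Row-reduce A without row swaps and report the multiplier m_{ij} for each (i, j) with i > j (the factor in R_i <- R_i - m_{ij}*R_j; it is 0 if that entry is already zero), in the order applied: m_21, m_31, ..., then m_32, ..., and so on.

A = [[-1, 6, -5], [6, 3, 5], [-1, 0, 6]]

Forward elimination:
R2 <- R2 - (-6)*R1:  [   0   39  -25 ]
R3 <- R3 - (1)*R1:  [  0  -6  11 ]
R3 <- R3 - (-2/13)*R2:  [     0      0  93/13 ]
Multipliers (in order of application): m_{21} = -6, m_{31} = 1, m_{32} = -2/13

multipliers: -6, 1, -2/13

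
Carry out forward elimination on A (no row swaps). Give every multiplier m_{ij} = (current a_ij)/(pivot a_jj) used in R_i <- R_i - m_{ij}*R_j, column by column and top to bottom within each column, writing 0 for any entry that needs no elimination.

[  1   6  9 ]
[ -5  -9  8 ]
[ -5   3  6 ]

multipliers: -5, -5, 11/7

Forward elimination:
R2 <- R2 - (-5)*R1:  [  0  21  53 ]
R3 <- R3 - (-5)*R1:  [  0  33  51 ]
R3 <- R3 - (11/7)*R2:  [      0       0  -226/7 ]
Multipliers (in order of application): m_{21} = -5, m_{31} = -5, m_{32} = 11/7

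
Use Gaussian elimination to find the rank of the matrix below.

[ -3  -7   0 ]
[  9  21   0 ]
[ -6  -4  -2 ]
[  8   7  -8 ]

rank(A) = 3

Row reduction:
R2 <- R2 - (-3)*R1:  [ 0  0  0 ]
R3 <- R3 - (2)*R1:  [  0  10  -2 ]
R4 <- R4 - (-8/3)*R1:  [     0  -35/3     -8 ]
R2 <-> R3   (pivot in column 2 was zero)
[ -3     -7   0 ]
[  0     10  -2 ]
[  0      0   0 ]
[  0  -35/3  -8 ]
R4 <- R4 - (-7/6)*R2:  [     0      0  -31/3 ]
R3 <-> R4   (pivot in column 3 was zero)
[ -3  -7      0 ]
[  0  10     -2 ]
[  0   0  -31/3 ]
[  0   0      0 ]
Row echelon form:
[ -3  -7      0 ]
[  0  10     -2 ]
[  0   0  -31/3 ]
[  0   0      0 ]
Nonzero rows / pivot columns: 3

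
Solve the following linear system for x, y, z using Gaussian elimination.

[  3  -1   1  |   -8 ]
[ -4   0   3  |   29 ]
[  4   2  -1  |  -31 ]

(-5, -4, 3)

Forward elimination on [A|b]:
R2 <- R2 - (-4/3)*R1:  [    0  -4/3  13/3  55/3 ]
R3 <- R3 - (4/3)*R1:  [     0   10/3   -7/3  -61/3 ]
R3 <- R3 - (-5/2)*R2:  [    0     0  17/2  51/2 ]
Row echelon form:
[ 3    -1     1  |    -8 ]
[ 0  -4/3  13/3  |  55/3 ]
[ 0     0  17/2  |  51/2 ]
Back-substitution:
z = (51/2) / (17/2) = 3
y = (55/3 - (13/3)*(3)) / (-4/3) = -4
x = (-8 - (-1)*(-4) - (1)*(3)) / 3 = -5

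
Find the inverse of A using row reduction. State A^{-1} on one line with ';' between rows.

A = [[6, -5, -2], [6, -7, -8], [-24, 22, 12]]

inverse = [23/6 2/3 13/12; 5 1 3/2; -3/2 -1/2 -1/2]

Gauss-Jordan on [A | I]:
R1 <- (1/6)*R1:  [    1  -5/6  -1/3  |   1/6     0     0 ]
R2 <- R2 - (6)*R1:  [  0  -2  -6  |  -1   1   0 ]
R3 <- R3 - (-24)*R1:  [ 0  2  4  |  4  0  1 ]
R2 <- (1/-2)*R2:  [    0     1     3  |   1/2  -1/2     0 ]
R1 <- R1 - (-5/6)*R2:  [     1      0   13/6  |   7/12  -5/12      0 ]
R3 <- R3 - (2)*R2:  [  0   0  -2  |   3   1   1 ]
R3 <- (1/-2)*R3:  [    0     0     1  |  -3/2  -1/2  -1/2 ]
R1 <- R1 - (13/6)*R3:  [     1      0      0  |   23/6    2/3  13/12 ]
R2 <- R2 - (3)*R3:  [   0    1    0  |    5    1  3/2 ]
Right block of [I | A^{-1}] is the inverse:
[ 23/6   2/3  13/12 ]
[    5     1    3/2 ]
[ -3/2  -1/2   -1/2 ]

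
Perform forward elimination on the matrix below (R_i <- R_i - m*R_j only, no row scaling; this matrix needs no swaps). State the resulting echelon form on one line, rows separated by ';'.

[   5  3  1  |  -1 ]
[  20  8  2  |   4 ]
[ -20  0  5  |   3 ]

REF = [5 3 1 -1; 0 -4 -2 8; 0 0 3 23]

Forward elimination:
R2 <- R2 - (4)*R1:  [  0  -4  -2   8 ]
R3 <- R3 - (-4)*R1:  [  0  12   9  -1 ]
R3 <- R3 - (-3)*R2:  [  0   0   3  23 ]
Row echelon form:
[ 5   3   1  |  -1 ]
[ 0  -4  -2  |   8 ]
[ 0   0   3  |  23 ]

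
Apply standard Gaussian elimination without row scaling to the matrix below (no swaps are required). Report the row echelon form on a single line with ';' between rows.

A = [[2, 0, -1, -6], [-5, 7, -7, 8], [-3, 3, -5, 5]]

REF = [2 0 -1 -6; 0 7 -19/2 -7; 0 0 -17/7 -1]

Forward elimination:
R2 <- R2 - (-5/2)*R1:  [     0      7  -19/2     -7 ]
R3 <- R3 - (-3/2)*R1:  [     0      3  -13/2     -4 ]
R3 <- R3 - (3/7)*R2:  [     0      0  -17/7     -1 ]
Row echelon form:
[ 2  0     -1  -6 ]
[ 0  7  -19/2  -7 ]
[ 0  0  -17/7  -1 ]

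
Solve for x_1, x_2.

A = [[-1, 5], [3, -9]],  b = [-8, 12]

Forward elimination on [A|b]:
R2 <- R2 - (-3)*R1:  [   0    6  -12 ]
Row echelon form:
[ -1  5  |   -8 ]
[  0  6  |  -12 ]
Back-substitution:
x_2 = (-12) / 6 = -2
x_1 = (-8 - (5)*(-2)) / -1 = -2

(-2, -2)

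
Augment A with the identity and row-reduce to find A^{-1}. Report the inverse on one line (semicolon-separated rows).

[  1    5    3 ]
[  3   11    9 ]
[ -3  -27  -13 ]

Gauss-Jordan on [A | I]:
R2 <- R2 - (3)*R1:  [  0  -4   0  |  -3   1   0 ]
R3 <- R3 - (-3)*R1:  [   0  -12   -4  |    3    0    1 ]
R2 <- (1/-4)*R2:  [    0     1     0  |   3/4  -1/4     0 ]
R1 <- R1 - (5)*R2:  [     1      0      3  |  -11/4    5/4      0 ]
R3 <- R3 - (-12)*R2:  [  0   0  -4  |  12  -3   1 ]
R3 <- (1/-4)*R3:  [    0     0     1  |    -3   3/4  -1/4 ]
R1 <- R1 - (3)*R3:  [    1     0     0  |  25/4    -1   3/4 ]
Right block of [I | A^{-1}] is the inverse:
[ 25/4    -1   3/4 ]
[  3/4  -1/4     0 ]
[   -3   3/4  -1/4 ]

inverse = [25/4 -1 3/4; 3/4 -1/4 0; -3 3/4 -1/4]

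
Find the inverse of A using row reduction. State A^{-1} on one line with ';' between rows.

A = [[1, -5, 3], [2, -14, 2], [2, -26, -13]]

inverse = [39/2 -143/12 8/3; 5/2 -19/12 1/3; -2 4/3 -1/3]

Gauss-Jordan on [A | I]:
R2 <- R2 - (2)*R1:  [  0  -4  -4  |  -2   1   0 ]
R3 <- R3 - (2)*R1:  [   0  -16  -19  |   -2    0    1 ]
R2 <- (1/-4)*R2:  [    0     1     1  |   1/2  -1/4     0 ]
R1 <- R1 - (-5)*R2:  [    1     0     8  |   7/2  -5/4     0 ]
R3 <- R3 - (-16)*R2:  [  0   0  -3  |   6  -4   1 ]
R3 <- (1/-3)*R3:  [    0     0     1  |    -2   4/3  -1/3 ]
R1 <- R1 - (8)*R3:  [       1        0        0  |     39/2  -143/12      8/3 ]
R2 <- R2 - (1)*R3:  [      0       1       0  |     5/2  -19/12     1/3 ]
Right block of [I | A^{-1}] is the inverse:
[ 39/2  -143/12   8/3 ]
[  5/2   -19/12   1/3 ]
[   -2      4/3  -1/3 ]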